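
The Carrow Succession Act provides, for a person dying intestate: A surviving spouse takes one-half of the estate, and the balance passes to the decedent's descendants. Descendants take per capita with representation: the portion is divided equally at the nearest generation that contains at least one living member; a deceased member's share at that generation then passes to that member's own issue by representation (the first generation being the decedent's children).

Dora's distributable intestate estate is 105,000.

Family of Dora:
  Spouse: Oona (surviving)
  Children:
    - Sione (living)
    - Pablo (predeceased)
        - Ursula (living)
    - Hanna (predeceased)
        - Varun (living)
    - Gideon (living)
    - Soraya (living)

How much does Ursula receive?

Oona takes one-half of 105,000 = 52,500. The remaining 52,500 passes to the descendants.
The descendants' portion (52,500) is divided into 5 shares of 10,500: Sione, Gideon, and Soraya each take 10,500; Pablo's 10,500 share passes to Pablo's issue; Hanna's 10,500 share passes to Hanna's issue.
Pablo's share (10,500) passes entirely to Ursula.
Hanna's share (10,500) passes entirely to Varun.

Ursula receives 10,500.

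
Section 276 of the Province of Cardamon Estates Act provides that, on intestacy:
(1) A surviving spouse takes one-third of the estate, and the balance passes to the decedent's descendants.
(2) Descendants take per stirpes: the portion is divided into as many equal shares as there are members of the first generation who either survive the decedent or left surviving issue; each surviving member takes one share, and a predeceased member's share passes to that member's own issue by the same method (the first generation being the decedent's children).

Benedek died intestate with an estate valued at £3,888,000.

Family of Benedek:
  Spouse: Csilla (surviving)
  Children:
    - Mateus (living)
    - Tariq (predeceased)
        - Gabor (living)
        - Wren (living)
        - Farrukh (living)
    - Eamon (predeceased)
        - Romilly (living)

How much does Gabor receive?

Csilla takes one-third of £3,888,000 = £1,296,000. The remaining £2,592,000 passes to the descendants.
The descendants' portion (£2,592,000) is divided into 3 shares of £864,000: Mateus takes £864,000; Tariq's £864,000 share passes to Tariq's issue; Eamon's £864,000 share passes to Eamon's issue.
Tariq's share (£864,000) is divided into 3 shares of £288,000: Gabor, Wren, and Farrukh each take £288,000.
Eamon's share (£864,000) passes entirely to Romilly.

Gabor receives £288,000.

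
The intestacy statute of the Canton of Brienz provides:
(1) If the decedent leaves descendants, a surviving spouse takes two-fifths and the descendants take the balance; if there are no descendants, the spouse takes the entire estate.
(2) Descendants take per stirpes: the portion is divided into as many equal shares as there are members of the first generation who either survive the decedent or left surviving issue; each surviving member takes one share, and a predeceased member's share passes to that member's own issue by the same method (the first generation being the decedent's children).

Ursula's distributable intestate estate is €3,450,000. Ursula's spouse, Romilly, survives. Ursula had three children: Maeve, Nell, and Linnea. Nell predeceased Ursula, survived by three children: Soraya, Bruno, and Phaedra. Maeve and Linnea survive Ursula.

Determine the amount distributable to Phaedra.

Romilly takes two-fifths of €3,450,000 = €1,380,000. The remaining €2,070,000 passes to the descendants.
The descendants' portion (€2,070,000) is divided into 3 shares of €690,000: Maeve and Linnea each take €690,000; Nell's €690,000 share passes to Nell's issue.
Nell's share (€690,000) is divided into 3 shares of €230,000: Soraya, Bruno, and Phaedra each take €230,000.

Phaedra receives €230,000.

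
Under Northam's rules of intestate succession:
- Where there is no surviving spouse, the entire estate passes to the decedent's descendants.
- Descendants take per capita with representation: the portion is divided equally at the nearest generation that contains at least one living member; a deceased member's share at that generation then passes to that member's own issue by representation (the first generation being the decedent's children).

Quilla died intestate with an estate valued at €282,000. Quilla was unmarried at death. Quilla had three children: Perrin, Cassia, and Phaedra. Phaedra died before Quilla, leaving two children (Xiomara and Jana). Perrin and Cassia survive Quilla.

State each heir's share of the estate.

The entire €282,000 passes to the descendants.
That amount (€282,000) is divided into 3 shares of €94,000: Perrin and Cassia each take €94,000; Phaedra's €94,000 share passes to Phaedra's issue.
Phaedra's share (€94,000) is divided into 2 shares of €47,000: Xiomara and Jana each take €47,000.

Perrin: €94,000; Cassia: €94,000; Xiomara: €47,000; Jana: €47,000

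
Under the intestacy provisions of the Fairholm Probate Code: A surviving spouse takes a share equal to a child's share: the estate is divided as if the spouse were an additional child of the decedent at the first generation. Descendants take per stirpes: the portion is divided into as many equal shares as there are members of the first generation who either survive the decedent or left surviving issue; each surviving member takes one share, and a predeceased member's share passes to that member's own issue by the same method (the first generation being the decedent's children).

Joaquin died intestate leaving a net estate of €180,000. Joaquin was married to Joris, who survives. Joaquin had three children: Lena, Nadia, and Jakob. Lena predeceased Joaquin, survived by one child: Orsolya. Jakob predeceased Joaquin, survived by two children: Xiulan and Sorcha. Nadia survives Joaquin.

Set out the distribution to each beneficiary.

The spouse counts as an additional share at the children's level, so there are 4 primary shares of €45,000. Joris takes one such share (€45,000).
The children's combined portion (€135,000) is divided into 3 shares of €45,000: Nadia takes €45,000; Lena's €45,000 share passes to Lena's issue; Jakob's €45,000 share passes to Jakob's issue.
Lena's share (€45,000) passes entirely to Orsolya.
Jakob's share (€45,000) is divided into 2 shares of €22,500: Xiulan and Sorcha each take €22,500.

Joris: €45,000; Orsolya: €45,000; Nadia: €45,000; Xiulan: €22,500; Sorcha: €22,500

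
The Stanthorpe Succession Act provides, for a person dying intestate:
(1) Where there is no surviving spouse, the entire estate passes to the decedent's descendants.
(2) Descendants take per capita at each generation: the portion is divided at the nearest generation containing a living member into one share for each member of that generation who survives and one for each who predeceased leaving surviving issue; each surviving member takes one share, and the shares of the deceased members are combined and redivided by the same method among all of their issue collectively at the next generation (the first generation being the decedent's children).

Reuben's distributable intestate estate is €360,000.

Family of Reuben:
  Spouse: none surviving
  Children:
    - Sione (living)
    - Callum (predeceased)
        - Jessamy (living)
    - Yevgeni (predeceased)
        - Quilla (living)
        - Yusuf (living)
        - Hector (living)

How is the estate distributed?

The entire €360,000 passes to the descendants.
That amount (€360,000) is divided at the children's generation into 3 shares of €120,000. Sione takes €120,000. The 2 shares of the deceased (Callum and Yevgeni) are combined into a pool of €240,000.
That pool (€240,000) is divided at the grandchildren's generation equally among Jessamy, Quilla, Yusuf, and Hector: €60,000 each.

Sione: €120,000; Jessamy: €60,000; Quilla: €60,000; Yusuf: €60,000; Hector: €60,000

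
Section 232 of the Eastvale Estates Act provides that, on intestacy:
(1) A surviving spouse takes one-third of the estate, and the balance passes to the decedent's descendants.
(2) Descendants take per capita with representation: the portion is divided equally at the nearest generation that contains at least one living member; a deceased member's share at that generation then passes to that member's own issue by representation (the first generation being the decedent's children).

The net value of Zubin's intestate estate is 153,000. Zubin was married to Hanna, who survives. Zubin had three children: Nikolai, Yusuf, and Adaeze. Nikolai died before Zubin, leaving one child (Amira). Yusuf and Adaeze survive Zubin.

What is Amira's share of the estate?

Amira receives 34,000.

Hanna takes one-third of 153,000 = 51,000. The remaining 102,000 passes to the descendants.
The descendants' portion (102,000) is divided into 3 shares of 34,000: Yusuf and Adaeze each take 34,000; Nikolai's 34,000 share passes to Nikolai's issue.
Nikolai's share (34,000) passes entirely to Amira.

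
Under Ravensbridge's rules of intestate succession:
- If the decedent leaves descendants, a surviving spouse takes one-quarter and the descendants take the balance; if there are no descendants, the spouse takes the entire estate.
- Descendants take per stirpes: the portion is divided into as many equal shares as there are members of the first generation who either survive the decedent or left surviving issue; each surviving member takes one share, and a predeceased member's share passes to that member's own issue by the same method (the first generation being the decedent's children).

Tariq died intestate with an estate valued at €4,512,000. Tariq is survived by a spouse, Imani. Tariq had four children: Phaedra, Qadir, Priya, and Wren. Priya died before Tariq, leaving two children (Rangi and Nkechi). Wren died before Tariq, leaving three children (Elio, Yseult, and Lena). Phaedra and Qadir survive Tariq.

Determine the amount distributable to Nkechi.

Nkechi receives €423,000.

Imani takes one-quarter of €4,512,000 = €1,128,000. The remaining €3,384,000 passes to the descendants.
The descendants' portion (€3,384,000) is divided into 4 shares of €846,000: Phaedra and Qadir each take €846,000; Priya's €846,000 share passes to Priya's issue; Wren's €846,000 share passes to Wren's issue.
Priya's share (€846,000) is divided into 2 shares of €423,000: Rangi and Nkechi each take €423,000.
Wren's share (€846,000) is divided into 3 shares of €282,000: Elio, Yseult, and Lena each take €282,000.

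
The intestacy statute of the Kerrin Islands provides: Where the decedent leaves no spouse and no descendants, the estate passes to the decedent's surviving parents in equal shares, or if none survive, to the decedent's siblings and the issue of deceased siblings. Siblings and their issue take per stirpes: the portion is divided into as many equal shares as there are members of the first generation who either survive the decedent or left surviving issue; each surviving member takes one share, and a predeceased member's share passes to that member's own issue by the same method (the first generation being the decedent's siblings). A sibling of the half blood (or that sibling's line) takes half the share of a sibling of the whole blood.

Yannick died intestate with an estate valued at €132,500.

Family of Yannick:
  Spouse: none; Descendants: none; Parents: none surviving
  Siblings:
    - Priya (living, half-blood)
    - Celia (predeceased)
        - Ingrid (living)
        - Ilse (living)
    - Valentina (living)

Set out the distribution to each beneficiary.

The entire €132,500 passes to the siblings and their issue.
Counting each half-blood sibling's line as half a unit, there are 5/2 units in €132,500, so one unit is €53,000. Whole-blood lines (Celia and Valentina) take €53,000 each; half-blood lines (Priya) take €26,500 each.
Celia's share (€53,000) is divided into 2 shares of €26,500: Ingrid and Ilse each take €26,500.

Priya: €26,500; Ingrid: €26,500; Ilse: €26,500; Valentina: €53,000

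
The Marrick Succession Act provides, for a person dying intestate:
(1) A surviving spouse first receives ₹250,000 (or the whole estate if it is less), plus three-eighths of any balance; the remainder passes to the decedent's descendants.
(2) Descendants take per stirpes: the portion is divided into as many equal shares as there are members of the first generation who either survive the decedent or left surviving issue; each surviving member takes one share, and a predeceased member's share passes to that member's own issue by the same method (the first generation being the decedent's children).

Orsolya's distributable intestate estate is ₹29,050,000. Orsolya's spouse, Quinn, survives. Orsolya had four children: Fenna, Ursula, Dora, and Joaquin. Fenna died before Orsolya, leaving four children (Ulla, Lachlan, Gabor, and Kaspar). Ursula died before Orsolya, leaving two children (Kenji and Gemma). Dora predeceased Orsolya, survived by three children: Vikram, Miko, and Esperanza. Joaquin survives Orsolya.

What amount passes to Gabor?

Gabor receives ₹1,125,000.

Quinn first takes ₹250,000, leaving a balance of ₹28,800,000. Quinn then takes three-eighths of the balance (₹10,800,000), for a total of ₹11,050,000. The remaining ₹18,000,000 passes to the descendants.
The descendants' portion (₹18,000,000) is divided into 4 shares of ₹4,500,000: Joaquin takes ₹4,500,000; Fenna's ₹4,500,000 share passes to Fenna's issue; Ursula's ₹4,500,000 share passes to Ursula's issue; Dora's ₹4,500,000 share passes to Dora's issue.
Fenna's share (₹4,500,000) is divided into 4 shares of ₹1,125,000: Ulla, Lachlan, Gabor, and Kaspar each take ₹1,125,000.
Ursula's share (₹4,500,000) is divided into 2 shares of ₹2,250,000: Kenji and Gemma each take ₹2,250,000.
Dora's share (₹4,500,000) is divided into 3 shares of ₹1,500,000: Vikram, Miko, and Esperanza each take ₹1,500,000.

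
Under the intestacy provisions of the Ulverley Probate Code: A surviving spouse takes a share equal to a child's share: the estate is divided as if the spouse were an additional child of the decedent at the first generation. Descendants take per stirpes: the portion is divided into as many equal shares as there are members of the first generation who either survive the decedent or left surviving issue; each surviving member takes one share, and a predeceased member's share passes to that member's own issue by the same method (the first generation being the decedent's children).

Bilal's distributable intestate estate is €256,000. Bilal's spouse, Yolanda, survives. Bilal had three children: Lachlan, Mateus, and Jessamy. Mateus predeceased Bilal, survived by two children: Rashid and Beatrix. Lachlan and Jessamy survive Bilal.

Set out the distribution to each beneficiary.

The spouse counts as an additional share at the children's level, so there are 4 primary shares of €64,000. Yolanda takes one such share (€64,000).
The children's combined portion (€192,000) is divided into 3 shares of €64,000: Lachlan and Jessamy each take €64,000; Mateus's €64,000 share passes to Mateus's issue.
Mateus's share (€64,000) is divided into 2 shares of €32,000: Rashid and Beatrix each take €32,000.

Yolanda: €64,000; Lachlan: €64,000; Rashid: €32,000; Beatrix: €32,000; Jessamy: €64,000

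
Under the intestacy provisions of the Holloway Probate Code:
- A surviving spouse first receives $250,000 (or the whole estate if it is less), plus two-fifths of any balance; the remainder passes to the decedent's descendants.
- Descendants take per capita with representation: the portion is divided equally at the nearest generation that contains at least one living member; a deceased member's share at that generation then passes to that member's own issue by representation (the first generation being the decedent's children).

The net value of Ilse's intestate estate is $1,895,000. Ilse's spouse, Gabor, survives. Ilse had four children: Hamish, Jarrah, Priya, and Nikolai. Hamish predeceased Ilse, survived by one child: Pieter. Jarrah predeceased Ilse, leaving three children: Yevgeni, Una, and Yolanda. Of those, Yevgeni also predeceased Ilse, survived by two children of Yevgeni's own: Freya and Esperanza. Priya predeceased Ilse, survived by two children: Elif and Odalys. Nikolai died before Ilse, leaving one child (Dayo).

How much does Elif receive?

Elif receives $141,000.

Gabor first takes $250,000, leaving a balance of $1,645,000. Gabor then takes two-fifths of the balance ($658,000), for a total of $908,000. The remaining $987,000 passes to the descendants.
No child survives, so the initial division is made at the grandchildren's generation.
The descendants' portion ($987,000) is divided into 7 shares of $141,000: Pieter, Una, Yolanda, Elif, Odalys, and Dayo each take $141,000; Yevgeni's $141,000 share passes to Yevgeni's issue.
Yevgeni's share ($141,000) is divided into 2 shares of $70,500: Freya and Esperanza each take $70,500.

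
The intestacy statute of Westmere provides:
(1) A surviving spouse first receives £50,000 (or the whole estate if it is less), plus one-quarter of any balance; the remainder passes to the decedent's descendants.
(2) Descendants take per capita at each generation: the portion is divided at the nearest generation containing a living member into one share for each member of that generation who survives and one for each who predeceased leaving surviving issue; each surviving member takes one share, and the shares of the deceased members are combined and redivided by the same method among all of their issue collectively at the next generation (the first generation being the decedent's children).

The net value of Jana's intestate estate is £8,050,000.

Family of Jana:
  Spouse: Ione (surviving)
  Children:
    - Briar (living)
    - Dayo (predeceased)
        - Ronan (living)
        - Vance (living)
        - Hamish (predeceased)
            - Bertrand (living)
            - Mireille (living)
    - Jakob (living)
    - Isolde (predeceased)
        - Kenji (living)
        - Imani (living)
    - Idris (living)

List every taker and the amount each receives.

Ione first takes £50,000, leaving a balance of £8,000,000. Ione then takes one-quarter of the balance (£2,000,000), for a total of £2,050,000. The remaining £6,000,000 passes to the descendants.
The descendants' portion (£6,000,000) is divided at the children's generation into 5 shares of £1,200,000. Briar, Jakob, and Idris each take £1,200,000. The 2 shares of the deceased (Dayo and Isolde) are combined into a pool of £2,400,000.
That pool (£2,400,000) is divided at the grandchildren's generation into 5 shares of £480,000. Ronan, Vance, Kenji, and Imani each take £480,000. The remaining share for the deceased Hamish (£480,000) is carried to the next generation.
That pool (£480,000) is divided at the great-grandchildren's generation equally among Bertrand and Mireille: £240,000 each.

Ione: £2,050,000; Briar: £1,200,000; Ronan: £480,000; Vance: £480,000; Bertrand: £240,000; Mireille: £240,000; Jakob: £1,200,000; Kenji: £480,000; Imani: £480,000; Idris: £1,200,000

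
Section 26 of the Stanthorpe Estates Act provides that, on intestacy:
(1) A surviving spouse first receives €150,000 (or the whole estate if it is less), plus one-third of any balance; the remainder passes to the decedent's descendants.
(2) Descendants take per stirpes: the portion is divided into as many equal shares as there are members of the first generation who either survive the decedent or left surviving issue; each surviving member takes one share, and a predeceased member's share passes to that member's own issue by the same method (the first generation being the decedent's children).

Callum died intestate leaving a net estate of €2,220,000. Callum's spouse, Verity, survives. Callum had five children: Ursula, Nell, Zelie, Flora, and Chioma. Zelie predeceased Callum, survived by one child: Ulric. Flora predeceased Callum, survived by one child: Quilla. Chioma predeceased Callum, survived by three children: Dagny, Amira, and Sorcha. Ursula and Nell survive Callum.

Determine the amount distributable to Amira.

Verity first takes €150,000, leaving a balance of €2,070,000. Verity then takes one-third of the balance (€690,000), for a total of €840,000. The remaining €1,380,000 passes to the descendants.
The descendants' portion (€1,380,000) is divided into 5 shares of €276,000: Ursula and Nell each take €276,000; Zelie's €276,000 share passes to Zelie's issue; Flora's €276,000 share passes to Flora's issue; Chioma's €276,000 share passes to Chioma's issue.
Zelie's share (€276,000) passes entirely to Ulric.
Flora's share (€276,000) passes entirely to Quilla.
Chioma's share (€276,000) is divided into 3 shares of €92,000: Dagny, Amira, and Sorcha each take €92,000.

Amira receives €92,000.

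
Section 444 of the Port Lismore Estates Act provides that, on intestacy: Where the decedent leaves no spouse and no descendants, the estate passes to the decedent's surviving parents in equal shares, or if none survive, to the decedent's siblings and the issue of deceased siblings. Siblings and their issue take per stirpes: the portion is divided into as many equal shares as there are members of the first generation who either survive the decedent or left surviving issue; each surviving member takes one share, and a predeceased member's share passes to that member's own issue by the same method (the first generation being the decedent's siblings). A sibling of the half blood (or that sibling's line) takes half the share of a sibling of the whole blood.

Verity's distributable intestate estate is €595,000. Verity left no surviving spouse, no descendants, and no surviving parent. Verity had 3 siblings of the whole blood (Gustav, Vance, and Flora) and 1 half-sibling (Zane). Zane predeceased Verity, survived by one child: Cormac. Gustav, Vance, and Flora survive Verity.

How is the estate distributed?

The entire €595,000 passes to the siblings and their issue.
Counting each half-blood sibling's line as half a unit, there are 7/2 units in €595,000, so one unit is €170,000. Whole-blood lines (Gustav, Vance, and Flora) take €170,000 each; half-blood lines (Zane) take €85,000 each.
Zane's share (€85,000) passes entirely to Cormac.

Gustav: €170,000; Vance: €170,000; Flora: €170,000; Cormac: €85,000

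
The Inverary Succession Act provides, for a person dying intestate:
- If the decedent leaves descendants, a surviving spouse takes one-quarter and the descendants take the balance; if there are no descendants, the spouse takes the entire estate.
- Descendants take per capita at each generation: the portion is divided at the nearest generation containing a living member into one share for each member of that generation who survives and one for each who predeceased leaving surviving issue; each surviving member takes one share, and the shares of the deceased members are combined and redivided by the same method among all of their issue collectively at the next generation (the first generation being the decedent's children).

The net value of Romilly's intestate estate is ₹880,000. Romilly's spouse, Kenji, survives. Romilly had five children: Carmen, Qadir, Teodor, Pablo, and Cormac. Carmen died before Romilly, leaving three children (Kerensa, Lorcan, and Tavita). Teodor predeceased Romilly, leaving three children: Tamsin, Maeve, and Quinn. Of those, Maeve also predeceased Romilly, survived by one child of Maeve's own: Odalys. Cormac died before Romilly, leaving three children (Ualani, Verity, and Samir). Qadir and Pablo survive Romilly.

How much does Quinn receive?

Kenji takes one-quarter of ₹880,000 = ₹220,000. The remaining ₹660,000 passes to the descendants.
The descendants' portion (₹660,000) is divided at the children's generation into 5 shares of ₹132,000. Qadir and Pablo each take ₹132,000. The 3 shares of the deceased (Carmen, Teodor, and Cormac) are combined into a pool of ₹396,000.
That pool (₹396,000) is divided at the grandchildren's generation into 9 shares of ₹44,000. Kerensa, Lorcan, Tavita, Tamsin, Quinn, Ualani, Verity, and Samir each take ₹44,000. The remaining share for the deceased Maeve (₹44,000) is carried to the next generation.
That pool (₹44,000) passes entirely to Odalys, the sole taker at the great-grandchildren's generation.

Quinn receives ₹44,000.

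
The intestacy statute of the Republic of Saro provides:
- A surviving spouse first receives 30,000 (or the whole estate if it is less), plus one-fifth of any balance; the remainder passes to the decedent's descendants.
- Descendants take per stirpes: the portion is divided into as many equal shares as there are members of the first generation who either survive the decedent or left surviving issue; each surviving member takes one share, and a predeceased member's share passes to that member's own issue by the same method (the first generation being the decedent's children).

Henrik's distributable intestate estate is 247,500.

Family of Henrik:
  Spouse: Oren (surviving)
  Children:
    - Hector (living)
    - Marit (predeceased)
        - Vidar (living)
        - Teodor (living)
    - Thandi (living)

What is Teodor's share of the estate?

Oren first takes 30,000, leaving a balance of 217,500. Oren then takes one-fifth of the balance (43,500), for a total of 73,500. The remaining 174,000 passes to the descendants.
The descendants' portion (174,000) is divided into 3 shares of 58,000: Hector and Thandi each take 58,000; Marit's 58,000 share passes to Marit's issue.
Marit's share (58,000) is divided into 2 shares of 29,000: Vidar and Teodor each take 29,000.

Teodor receives 29,000.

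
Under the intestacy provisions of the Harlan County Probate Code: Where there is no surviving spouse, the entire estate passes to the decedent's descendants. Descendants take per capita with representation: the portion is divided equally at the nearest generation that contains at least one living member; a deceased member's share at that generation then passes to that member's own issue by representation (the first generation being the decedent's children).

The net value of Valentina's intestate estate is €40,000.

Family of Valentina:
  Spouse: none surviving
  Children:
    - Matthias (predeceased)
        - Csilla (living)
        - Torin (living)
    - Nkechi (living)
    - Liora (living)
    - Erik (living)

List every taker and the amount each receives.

The entire €40,000 passes to the descendants.
That amount (€40,000) is divided into 4 shares of €10,000: Nkechi, Liora, and Erik each take €10,000; Matthias's €10,000 share passes to Matthias's issue.
Matthias's share (€10,000) is divided into 2 shares of €5,000: Csilla and Torin each take €5,000.

Csilla: €5,000; Torin: €5,000; Nkechi: €10,000; Liora: €10,000; Erik: €10,000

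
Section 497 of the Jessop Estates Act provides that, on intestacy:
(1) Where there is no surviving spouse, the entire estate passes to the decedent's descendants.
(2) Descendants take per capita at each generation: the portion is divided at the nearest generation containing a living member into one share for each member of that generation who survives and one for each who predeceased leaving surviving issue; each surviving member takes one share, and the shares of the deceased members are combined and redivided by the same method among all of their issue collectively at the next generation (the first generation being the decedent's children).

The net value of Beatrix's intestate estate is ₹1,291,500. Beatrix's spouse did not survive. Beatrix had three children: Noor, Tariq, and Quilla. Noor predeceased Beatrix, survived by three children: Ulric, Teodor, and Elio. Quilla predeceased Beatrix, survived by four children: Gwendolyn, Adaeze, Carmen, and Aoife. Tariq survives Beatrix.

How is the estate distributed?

Ulric: ₹123,000; Teodor: ₹123,000; Elio: ₹123,000; Tariq: ₹430,500; Gwendolyn: ₹123,000; Adaeze: ₹123,000; Carmen: ₹123,000; Aoife: ₹123,000

The entire ₹1,291,500 passes to the descendants.
That amount (₹1,291,500) is divided at the children's generation into 3 shares of ₹430,500. Tariq takes ₹430,500. The 2 shares of the deceased (Noor and Quilla) are combined into a pool of ₹861,000.
That pool (₹861,000) is divided at the grandchildren's generation equally among Ulric, Teodor, Elio, Gwendolyn, Adaeze, Carmen, and Aoife: ₹123,000 each.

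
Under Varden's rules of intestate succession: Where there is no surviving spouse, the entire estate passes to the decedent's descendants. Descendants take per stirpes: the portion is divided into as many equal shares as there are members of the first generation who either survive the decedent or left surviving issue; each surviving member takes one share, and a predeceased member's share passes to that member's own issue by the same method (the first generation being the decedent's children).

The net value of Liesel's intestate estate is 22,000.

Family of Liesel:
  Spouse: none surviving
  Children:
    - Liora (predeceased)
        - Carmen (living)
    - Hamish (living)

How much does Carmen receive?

The entire 22,000 passes to the descendants.
That amount (22,000) is divided into 2 shares of 11,000: Hamish takes 11,000; Liora's 11,000 share passes to Liora's issue.
Liora's share (11,000) passes entirely to Carmen.

Carmen receives 11,000.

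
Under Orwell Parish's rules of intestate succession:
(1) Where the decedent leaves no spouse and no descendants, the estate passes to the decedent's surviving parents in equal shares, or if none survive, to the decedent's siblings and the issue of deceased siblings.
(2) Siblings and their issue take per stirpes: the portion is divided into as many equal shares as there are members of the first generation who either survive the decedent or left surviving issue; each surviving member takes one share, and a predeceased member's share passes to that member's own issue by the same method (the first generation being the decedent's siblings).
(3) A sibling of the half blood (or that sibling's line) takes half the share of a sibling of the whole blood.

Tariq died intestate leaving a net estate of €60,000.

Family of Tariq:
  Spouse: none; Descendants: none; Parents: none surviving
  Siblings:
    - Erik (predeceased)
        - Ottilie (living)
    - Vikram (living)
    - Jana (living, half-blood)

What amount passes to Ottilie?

Ottilie receives €24,000.

The entire €60,000 passes to the siblings and their issue.
Counting each half-blood sibling's line as half a unit, there are 5/2 units in €60,000, so one unit is €24,000. Whole-blood lines (Erik and Vikram) take €24,000 each; half-blood lines (Jana) take €12,000 each.
Erik's share (€24,000) passes entirely to Ottilie.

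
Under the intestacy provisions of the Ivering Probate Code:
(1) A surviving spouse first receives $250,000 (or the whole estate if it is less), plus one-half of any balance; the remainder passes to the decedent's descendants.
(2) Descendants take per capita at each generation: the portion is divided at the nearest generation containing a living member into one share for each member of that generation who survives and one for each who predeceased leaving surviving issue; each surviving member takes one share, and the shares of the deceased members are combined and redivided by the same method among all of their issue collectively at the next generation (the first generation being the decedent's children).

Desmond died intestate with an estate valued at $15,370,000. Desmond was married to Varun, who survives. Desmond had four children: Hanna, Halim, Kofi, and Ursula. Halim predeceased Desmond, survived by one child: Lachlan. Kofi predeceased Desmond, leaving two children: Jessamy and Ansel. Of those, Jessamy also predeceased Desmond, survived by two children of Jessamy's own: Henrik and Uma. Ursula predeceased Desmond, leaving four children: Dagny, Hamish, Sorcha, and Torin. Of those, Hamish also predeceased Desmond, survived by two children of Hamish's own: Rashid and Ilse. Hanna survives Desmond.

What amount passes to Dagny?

Dagny receives $810,000.

Varun first takes $250,000, leaving a balance of $15,120,000. Varun then takes one-half of the balance ($7,560,000), for a total of $7,810,000. The remaining $7,560,000 passes to the descendants.
The descendants' portion ($7,560,000) is divided at the children's generation into 4 shares of $1,890,000. Hanna takes $1,890,000. The 3 shares of the deceased (Halim, Kofi, and Ursula) are combined into a pool of $5,670,000.
That pool ($5,670,000) is divided at the grandchildren's generation into 7 shares of $810,000. Lachlan, Ansel, Dagny, Sorcha, and Torin each take $810,000. The 2 shares of the deceased (Jessamy and Hamish) are combined into a pool of $1,620,000.
That pool ($1,620,000) is divided at the great-grandchildren's generation equally among Henrik, Uma, Rashid, and Ilse: $405,000 each.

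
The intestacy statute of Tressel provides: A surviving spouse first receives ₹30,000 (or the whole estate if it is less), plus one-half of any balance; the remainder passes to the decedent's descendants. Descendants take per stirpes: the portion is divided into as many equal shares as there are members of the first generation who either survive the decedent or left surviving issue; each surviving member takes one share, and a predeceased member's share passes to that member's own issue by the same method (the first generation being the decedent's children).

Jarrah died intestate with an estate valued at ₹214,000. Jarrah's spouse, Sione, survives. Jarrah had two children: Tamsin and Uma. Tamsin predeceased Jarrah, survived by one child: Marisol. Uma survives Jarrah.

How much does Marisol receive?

Marisol receives ₹46,000.

Sione first takes ₹30,000, leaving a balance of ₹184,000. Sione then takes one-half of the balance (₹92,000), for a total of ₹122,000. The remaining ₹92,000 passes to the descendants.
The descendants' portion (₹92,000) is divided into 2 shares of ₹46,000: Uma takes ₹46,000; Tamsin's ₹46,000 share passes to Tamsin's issue.
Tamsin's share (₹46,000) passes entirely to Marisol.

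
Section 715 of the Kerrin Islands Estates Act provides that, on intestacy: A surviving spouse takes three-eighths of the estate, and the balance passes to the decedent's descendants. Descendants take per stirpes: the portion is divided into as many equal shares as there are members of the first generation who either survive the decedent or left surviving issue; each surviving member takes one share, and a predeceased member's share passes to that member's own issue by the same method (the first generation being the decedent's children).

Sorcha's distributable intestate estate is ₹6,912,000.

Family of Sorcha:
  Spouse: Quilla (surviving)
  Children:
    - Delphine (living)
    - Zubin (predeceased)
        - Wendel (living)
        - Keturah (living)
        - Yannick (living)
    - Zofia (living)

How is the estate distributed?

Quilla takes three-eighths of ₹6,912,000 = ₹2,592,000. The remaining ₹4,320,000 passes to the descendants.
The descendants' portion (₹4,320,000) is divided into 3 shares of ₹1,440,000: Delphine and Zofia each take ₹1,440,000; Zubin's ₹1,440,000 share passes to Zubin's issue.
Zubin's share (₹1,440,000) is divided into 3 shares of ₹480,000: Wendel, Keturah, and Yannick each take ₹480,000.

Quilla: ₹2,592,000; Delphine: ₹1,440,000; Wendel: ₹480,000; Keturah: ₹480,000; Yannick: ₹480,000; Zofia: ₹1,440,000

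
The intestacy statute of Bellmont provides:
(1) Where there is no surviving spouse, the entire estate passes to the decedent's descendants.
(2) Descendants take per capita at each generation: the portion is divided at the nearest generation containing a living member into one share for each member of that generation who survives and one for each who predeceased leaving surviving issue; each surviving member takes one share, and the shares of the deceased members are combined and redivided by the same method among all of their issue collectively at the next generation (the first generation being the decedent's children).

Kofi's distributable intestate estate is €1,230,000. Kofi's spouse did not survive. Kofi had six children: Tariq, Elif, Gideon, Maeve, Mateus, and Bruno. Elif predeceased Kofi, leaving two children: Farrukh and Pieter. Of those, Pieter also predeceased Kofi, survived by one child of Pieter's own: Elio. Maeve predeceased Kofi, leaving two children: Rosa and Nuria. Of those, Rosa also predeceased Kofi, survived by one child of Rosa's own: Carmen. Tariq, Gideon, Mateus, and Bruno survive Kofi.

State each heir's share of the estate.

The entire €1,230,000 passes to the descendants.
That amount (€1,230,000) is divided at the children's generation into 6 shares of €205,000. Tariq, Gideon, Mateus, and Bruno each take €205,000. The 2 shares of the deceased (Elif and Maeve) are combined into a pool of €410,000.
That pool (€410,000) is divided at the grandchildren's generation into 4 shares of €102,500. Farrukh and Nuria each take €102,500. The 2 shares of the deceased (Pieter and Rosa) are combined into a pool of €205,000.
That pool (€205,000) is divided at the great-grandchildren's generation equally among Elio and Carmen: €102,500 each.

Tariq: €205,000; Farrukh: €102,500; Elio: €102,500; Gideon: €205,000; Carmen: €102,500; Nuria: €102,500; Mateus: €205,000; Bruno: €205,000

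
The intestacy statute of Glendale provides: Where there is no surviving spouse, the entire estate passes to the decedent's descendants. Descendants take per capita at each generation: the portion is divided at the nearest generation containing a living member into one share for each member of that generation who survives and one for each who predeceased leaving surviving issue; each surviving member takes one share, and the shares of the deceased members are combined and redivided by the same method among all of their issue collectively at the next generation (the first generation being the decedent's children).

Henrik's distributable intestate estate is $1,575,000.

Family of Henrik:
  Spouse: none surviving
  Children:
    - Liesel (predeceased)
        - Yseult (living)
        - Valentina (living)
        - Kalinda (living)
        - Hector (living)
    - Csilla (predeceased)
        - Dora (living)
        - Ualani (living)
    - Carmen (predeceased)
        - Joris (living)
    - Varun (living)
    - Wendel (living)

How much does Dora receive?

The entire $1,575,000 passes to the descendants.
That amount ($1,575,000) is divided at the children's generation into 5 shares of $315,000. Varun and Wendel each take $315,000. The 3 shares of the deceased (Liesel, Csilla, and Carmen) are combined into a pool of $945,000.
That pool ($945,000) is divided at the grandchildren's generation equally among Yseult, Valentina, Kalinda, Hector, Dora, Ualani, and Joris: $135,000 each.

Dora receives $135,000.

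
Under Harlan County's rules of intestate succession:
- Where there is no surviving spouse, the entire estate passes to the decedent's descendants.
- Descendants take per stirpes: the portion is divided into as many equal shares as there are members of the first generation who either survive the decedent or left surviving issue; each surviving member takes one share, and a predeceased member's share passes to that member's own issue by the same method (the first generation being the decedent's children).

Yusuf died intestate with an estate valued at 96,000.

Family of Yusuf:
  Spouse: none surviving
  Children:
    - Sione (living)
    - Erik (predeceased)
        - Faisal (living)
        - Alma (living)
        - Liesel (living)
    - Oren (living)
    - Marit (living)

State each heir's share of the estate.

The entire 96,000 passes to the descendants.
That amount (96,000) is divided into 4 shares of 24,000: Sione, Oren, and Marit each take 24,000; Erik's 24,000 share passes to Erik's issue.
Erik's share (24,000) is divided into 3 shares of 8,000: Faisal, Alma, and Liesel each take 8,000.

Sione: 24,000; Faisal: 8,000; Alma: 8,000; Liesel: 8,000; Oren: 24,000; Marit: 24,000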